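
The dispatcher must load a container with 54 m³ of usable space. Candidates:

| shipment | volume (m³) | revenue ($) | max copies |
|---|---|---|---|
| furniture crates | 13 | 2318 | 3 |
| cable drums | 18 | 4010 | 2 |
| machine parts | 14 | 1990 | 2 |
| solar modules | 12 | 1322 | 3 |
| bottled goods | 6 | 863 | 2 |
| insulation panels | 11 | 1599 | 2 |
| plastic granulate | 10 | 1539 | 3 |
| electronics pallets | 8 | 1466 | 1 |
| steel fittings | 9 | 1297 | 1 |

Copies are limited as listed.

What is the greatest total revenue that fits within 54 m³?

11025

Best packing: 2×cable drums + plastic granulate + electronics pallets — 54 m³, 11025 total.
Nothing else within 54 m³ beats 11025.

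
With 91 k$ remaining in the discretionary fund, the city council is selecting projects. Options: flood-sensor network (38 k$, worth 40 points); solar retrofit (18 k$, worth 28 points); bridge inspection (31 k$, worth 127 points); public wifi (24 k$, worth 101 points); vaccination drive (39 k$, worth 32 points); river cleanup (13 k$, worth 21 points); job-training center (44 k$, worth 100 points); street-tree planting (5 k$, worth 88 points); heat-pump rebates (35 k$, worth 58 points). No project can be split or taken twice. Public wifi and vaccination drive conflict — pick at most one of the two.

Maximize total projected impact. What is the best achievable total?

Density check — street-tree planting 17.60, public wifi 4.21, bridge inspection 4.10 are the best per k$.
Taking solar retrofit + bridge inspection + public wifi + river cleanup + street-tree planting: 91 k$ used, 365 in projected impact.

365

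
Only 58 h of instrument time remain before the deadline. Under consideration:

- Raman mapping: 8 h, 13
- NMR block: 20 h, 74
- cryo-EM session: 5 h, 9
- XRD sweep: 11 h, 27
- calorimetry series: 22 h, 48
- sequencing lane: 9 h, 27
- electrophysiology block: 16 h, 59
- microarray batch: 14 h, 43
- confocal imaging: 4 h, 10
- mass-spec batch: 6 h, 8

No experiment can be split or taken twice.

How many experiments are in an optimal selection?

The maximum expected citations within 58 h is 189.
Raman mapping + NMR block + electrophysiology block + microarray batch hits 189 at 58 h.
All optima have 4 experiments.

4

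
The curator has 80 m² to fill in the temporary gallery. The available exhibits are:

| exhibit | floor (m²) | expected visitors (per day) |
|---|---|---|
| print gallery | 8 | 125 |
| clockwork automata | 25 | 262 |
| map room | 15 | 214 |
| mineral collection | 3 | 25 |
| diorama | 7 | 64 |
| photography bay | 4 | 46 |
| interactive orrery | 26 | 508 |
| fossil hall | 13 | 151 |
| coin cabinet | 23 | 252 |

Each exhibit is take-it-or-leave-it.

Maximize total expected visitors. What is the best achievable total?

Ranking by ratio (expected visitors/m²): interactive orrery 19.54, print gallery 15.62, map room 14.27.
Taking the top-ratio exhibits first gives print gallery + map room + mineral collection + diorama + photography bay + interactive orrery + fossil hall for 1133 (76 m²).
The 20 m² tied up in diorama and fossil hall is better spent on coin cabinet — total rises to 1170 (79 m²).
That's the maximum — no swap from here does better than 1170.

1170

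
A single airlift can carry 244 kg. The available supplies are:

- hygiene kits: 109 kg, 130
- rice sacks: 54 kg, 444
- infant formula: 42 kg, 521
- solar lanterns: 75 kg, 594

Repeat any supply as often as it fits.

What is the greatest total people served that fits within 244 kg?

Filling by ratio: 5×infant formula for 2605, with 34 kg left unused.
Replace infant formula with solar lanterns: the trade gains 73 net, giving 2678 at 243 kg.

2678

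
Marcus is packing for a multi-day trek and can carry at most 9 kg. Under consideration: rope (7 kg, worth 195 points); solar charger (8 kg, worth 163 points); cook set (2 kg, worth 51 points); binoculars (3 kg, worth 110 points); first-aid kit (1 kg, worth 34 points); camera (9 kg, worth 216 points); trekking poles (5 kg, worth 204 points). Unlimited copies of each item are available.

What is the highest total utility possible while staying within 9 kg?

The ratio ordering already packs tightly: binoculars + first-aid kit + trekking poles, 9 kg, 348.

348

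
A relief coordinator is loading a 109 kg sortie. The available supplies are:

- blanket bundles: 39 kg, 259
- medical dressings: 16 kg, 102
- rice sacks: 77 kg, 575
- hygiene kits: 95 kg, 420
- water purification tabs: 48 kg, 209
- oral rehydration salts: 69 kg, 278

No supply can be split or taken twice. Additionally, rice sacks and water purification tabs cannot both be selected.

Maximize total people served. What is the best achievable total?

677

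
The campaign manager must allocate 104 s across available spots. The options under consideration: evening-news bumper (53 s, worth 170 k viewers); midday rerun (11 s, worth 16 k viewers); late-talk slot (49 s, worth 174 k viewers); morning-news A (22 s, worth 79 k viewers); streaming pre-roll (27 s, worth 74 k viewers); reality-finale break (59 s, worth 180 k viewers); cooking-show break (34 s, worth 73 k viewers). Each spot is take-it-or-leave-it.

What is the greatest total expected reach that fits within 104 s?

344

The ratio heuristic lands on late-talk slot + morning-news A + streaming pre-roll (327) but leaves 6 s idle.
Dropping morning-news A and streaming pre-roll frees 49 s; slotting in evening-news bumper (53 s) lifts the total to 344 at 102 s.
The closest alternative, late-talk slot + morning-news A + streaming pre-roll, reaches only 327.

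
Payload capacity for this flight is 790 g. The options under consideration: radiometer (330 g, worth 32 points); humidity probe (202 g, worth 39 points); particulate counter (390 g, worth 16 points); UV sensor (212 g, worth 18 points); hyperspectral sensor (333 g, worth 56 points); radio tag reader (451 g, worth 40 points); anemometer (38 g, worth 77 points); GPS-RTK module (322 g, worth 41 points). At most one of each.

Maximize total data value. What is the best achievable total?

190

Ranking by ratio (data value/g): anemometer 2.03, humidity probe 0.19, hyperspectral sensor 0.17.
The ratio ordering already packs tightly: humidity probe + UV sensor + hyperspectral sensor + anemometer, 785 g, 190.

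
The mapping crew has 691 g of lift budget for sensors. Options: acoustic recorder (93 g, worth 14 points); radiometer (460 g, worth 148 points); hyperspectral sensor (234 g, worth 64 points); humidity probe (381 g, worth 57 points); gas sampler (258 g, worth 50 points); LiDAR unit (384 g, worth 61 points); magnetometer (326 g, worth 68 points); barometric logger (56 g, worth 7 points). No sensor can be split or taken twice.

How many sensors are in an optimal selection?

The maximum data value within 691 g is 169.
One optimal bundle: acoustic recorder + radiometer + barometric logger (609 g).
Every optimal selection uses 3 sensors.

3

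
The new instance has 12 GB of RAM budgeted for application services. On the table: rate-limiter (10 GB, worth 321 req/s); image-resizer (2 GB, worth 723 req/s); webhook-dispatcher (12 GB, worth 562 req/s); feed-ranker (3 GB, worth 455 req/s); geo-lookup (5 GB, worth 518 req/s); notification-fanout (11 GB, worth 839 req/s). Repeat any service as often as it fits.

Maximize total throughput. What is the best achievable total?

The ratio ordering already packs tightly: 6×image-resizer, 12 GB, 4338.
Nothing else within 12 GB beats 4338.

4338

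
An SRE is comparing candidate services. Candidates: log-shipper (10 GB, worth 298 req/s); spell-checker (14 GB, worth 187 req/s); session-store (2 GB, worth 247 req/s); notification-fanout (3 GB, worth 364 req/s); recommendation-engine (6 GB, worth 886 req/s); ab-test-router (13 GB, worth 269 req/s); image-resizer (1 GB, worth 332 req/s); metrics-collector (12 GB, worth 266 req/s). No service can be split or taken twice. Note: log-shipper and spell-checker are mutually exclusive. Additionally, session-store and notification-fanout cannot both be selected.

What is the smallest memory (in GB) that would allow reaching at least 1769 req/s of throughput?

20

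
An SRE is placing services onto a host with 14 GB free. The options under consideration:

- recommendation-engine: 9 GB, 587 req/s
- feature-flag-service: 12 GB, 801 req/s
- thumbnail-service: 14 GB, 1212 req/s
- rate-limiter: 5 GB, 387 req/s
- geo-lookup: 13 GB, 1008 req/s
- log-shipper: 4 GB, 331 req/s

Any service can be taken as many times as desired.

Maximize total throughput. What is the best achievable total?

1212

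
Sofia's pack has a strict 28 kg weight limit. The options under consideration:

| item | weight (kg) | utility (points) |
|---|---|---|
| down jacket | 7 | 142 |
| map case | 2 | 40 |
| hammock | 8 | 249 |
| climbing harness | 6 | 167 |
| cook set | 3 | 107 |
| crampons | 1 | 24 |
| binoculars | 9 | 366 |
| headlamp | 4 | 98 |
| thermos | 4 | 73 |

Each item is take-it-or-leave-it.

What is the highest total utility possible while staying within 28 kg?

A density-first pass picks hammock + climbing harness + cook set + crampons + binoculars — 913 at 27 kg.
The 1 kg tied up in crampons is better spent on map case — total rises to 929 (28 kg).

929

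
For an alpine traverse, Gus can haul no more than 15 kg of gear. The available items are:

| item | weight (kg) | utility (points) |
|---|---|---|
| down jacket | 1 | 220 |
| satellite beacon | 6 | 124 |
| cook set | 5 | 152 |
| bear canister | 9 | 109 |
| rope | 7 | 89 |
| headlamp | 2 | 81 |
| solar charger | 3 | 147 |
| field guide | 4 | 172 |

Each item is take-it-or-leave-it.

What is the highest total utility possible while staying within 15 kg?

772

The ratio ordering already packs tightly: down jacket + cook set + headlamp + solar charger + field guide, 15 kg, 772.
That's the maximum — no swap from here does better than 772.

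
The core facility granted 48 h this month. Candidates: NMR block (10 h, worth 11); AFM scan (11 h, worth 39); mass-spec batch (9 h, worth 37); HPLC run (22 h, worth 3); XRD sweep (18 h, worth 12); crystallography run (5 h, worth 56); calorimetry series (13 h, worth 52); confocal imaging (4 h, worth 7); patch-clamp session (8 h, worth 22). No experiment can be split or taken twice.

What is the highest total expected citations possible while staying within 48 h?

206

Ranking by ratio (expected citations/h): crystallography run 11.20, mass-spec batch 4.11, calorimetry series 4.00, AFM scan 3.55.
Taking AFM scan + mass-spec batch + crystallography run + calorimetry series + patch-clamp session: 46 h used, 206 in expected citations.
Runner-up NMR block + AFM scan + mass-spec batch + crystallography run + calorimetry series tops out at 195.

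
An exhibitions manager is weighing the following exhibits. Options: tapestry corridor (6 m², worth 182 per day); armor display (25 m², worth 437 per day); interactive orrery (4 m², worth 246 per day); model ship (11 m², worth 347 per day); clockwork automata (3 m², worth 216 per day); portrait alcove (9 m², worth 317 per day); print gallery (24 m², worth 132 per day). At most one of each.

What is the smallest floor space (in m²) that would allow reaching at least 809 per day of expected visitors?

Minimise m² subject to total expected visitors ≥ 809.
interactive orrery + model ship + clockwork automata reaches 809 using 18 m².
No combination under 18 m² hits 809.

18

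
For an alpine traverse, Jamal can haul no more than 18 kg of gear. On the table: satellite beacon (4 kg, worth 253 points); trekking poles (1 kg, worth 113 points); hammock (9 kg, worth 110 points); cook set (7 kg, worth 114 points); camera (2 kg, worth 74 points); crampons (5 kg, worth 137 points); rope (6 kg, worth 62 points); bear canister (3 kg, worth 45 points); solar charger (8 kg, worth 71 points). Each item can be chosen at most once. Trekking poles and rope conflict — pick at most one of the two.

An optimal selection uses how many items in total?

5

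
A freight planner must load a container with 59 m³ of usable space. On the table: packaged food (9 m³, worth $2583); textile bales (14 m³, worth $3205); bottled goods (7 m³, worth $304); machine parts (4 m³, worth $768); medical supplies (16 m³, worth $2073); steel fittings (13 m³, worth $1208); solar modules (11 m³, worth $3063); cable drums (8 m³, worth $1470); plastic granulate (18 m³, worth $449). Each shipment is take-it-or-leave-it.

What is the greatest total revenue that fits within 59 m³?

12394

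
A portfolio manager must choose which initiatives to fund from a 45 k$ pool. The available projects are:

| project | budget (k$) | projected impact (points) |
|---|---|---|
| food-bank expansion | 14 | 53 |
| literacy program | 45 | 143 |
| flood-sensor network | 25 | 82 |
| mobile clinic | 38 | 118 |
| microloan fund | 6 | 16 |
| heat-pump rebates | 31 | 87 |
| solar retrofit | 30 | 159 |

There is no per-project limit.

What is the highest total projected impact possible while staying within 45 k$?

The ratio ordering already packs tightly: food-bank expansion + solar retrofit, 44 k$, 212.

212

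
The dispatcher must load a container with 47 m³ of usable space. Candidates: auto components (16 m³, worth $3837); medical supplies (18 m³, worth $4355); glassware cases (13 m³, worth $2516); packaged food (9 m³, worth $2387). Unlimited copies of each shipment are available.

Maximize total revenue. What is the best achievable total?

11935

Taking 5×packaged food: 45 m³ used, 11935 in revenue.
No other feasible combination exceeds 11935.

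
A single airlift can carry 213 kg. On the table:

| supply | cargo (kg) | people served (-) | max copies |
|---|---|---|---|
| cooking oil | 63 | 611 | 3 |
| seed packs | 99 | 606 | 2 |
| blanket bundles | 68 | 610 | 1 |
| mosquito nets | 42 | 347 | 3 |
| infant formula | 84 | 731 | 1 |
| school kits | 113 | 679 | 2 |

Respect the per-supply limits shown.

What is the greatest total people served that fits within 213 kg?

Greedy by ratio would take 3×cooking oil: 189 kg used, total 1833.
The 63 kg tied up in cooking oil is better spent on infant formula — total rises to 1953 (210 kg).
That's the maximum — no swap from here does better than 1953.

1953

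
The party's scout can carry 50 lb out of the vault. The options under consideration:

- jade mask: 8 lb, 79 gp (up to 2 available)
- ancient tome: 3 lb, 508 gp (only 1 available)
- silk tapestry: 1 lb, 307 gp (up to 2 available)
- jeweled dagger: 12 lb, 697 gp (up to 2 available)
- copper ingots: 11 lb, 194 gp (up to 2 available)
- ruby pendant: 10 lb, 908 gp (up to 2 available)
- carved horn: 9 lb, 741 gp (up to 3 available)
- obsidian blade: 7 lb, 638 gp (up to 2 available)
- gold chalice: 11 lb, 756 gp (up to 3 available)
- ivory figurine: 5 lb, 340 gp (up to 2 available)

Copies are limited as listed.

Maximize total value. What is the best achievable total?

Ranking by ratio (value/lb): silk tapestry 307.00, ancient tome 169.33, obsidian blade 91.14.
A density-first pass picks ancient tome + 2×silk tapestry + 2×ruby pendant + carved horn + 2×obsidian blade — 4955 at 48 lb.
Replace obsidian blade with carved horn: the trade gains 103 net, giving 5058 at 50 lb.
Nothing else within 50 lb beats 5058.

5058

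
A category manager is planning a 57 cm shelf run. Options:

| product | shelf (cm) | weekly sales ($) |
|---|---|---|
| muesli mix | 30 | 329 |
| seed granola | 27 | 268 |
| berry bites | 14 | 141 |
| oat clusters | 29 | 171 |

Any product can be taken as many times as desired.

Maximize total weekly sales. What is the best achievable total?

597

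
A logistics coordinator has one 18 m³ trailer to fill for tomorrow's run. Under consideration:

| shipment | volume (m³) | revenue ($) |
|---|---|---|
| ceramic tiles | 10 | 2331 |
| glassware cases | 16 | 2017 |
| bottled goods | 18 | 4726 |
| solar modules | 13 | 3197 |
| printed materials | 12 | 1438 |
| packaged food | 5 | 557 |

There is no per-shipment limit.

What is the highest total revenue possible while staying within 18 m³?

4726

Best packing: bottled goods — 18 m³, 4726 total.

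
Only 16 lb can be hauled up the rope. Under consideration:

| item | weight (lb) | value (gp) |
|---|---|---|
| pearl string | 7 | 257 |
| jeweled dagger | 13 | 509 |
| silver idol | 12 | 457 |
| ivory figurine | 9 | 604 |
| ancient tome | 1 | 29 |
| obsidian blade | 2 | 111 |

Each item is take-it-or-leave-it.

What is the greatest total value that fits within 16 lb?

861

Greedy by ratio would take ivory figurine + ancient tome + obsidian blade: 12 lb used, total 744.
Dropping ancient tome and obsidian blade frees 3 lb; slotting in pearl string (7 lb) lifts the total to 861 at 16 lb.
That's the maximum — no swap from here does better than 861.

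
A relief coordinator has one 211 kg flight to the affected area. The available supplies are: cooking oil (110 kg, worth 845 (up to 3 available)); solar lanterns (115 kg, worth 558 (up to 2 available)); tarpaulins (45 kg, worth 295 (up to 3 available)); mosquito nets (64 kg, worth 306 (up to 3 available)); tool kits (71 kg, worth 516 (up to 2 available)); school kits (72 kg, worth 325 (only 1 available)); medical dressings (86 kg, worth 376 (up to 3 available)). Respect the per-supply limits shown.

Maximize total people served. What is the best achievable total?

1435

A density-first pass picks cooking oil + tool kits — 1361 at 181 kg.
The 71 kg tied up in tool kits is better spent on 2×tarpaulins — total rises to 1435 (200 kg).
Every other selection either busts 211 kg or exceeds an availability limit or fails to beat 1435.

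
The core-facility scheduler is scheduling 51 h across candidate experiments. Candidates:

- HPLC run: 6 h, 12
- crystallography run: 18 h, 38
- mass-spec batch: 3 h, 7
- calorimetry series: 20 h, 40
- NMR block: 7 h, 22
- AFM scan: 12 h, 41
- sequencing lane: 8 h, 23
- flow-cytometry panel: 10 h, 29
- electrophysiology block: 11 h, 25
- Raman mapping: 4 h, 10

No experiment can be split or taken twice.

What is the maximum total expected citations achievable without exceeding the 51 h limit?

Taking the top-ratio experiments first gives HPLC run + mass-spec batch + NMR block + AFM scan + sequencing lane + flow-cytometry panel + Raman mapping for 144 (50 h).
Replace HPLC run and Raman mapping with electrophysiology block: the trade gains 3 net, giving 147 at 51 h.

147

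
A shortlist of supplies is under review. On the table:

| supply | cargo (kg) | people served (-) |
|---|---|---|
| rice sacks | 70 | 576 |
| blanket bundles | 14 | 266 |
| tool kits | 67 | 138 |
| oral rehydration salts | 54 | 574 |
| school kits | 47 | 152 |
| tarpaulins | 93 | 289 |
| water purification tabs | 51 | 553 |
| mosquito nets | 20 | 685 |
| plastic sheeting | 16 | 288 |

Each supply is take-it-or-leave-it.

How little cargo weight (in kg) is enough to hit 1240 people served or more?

74

Look for the lowest-cargo combination reaching 1240.
oral rehydration salts + mosquito nets reaches 1259 using 74 kg.
Below 74 kg the best achievable stays under 1240.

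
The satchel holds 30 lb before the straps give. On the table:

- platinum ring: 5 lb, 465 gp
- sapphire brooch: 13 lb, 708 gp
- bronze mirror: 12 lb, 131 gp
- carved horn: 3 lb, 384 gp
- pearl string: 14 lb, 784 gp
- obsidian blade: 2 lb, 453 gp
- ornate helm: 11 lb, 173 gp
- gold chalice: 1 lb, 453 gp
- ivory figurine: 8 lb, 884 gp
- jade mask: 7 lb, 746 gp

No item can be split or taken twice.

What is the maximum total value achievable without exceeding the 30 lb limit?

Density check — gold chalice 453.00, obsidian blade 226.50, carved horn 128.00, ivory figurine 110.50 are the best per lb.
The ratio ordering already packs tightly: platinum ring + carved horn + obsidian blade + gold chalice + ivory figurine + jade mask, 26 lb, 3385.

3385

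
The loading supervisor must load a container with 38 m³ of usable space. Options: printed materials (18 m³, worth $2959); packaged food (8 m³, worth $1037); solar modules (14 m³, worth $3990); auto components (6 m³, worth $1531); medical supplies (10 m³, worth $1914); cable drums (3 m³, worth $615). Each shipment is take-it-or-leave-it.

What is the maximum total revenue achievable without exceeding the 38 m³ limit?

Filling by ratio: solar modules + auto components + medical supplies + cable drums for 8050, with 5 m³ left unused.
The 13 m³ tied up in medical supplies and cable drums is better spent on printed materials — total rises to 8480 (38 m³).
Runner-up packaged food + solar modules + auto components + medical supplies tops out at 8472.

8480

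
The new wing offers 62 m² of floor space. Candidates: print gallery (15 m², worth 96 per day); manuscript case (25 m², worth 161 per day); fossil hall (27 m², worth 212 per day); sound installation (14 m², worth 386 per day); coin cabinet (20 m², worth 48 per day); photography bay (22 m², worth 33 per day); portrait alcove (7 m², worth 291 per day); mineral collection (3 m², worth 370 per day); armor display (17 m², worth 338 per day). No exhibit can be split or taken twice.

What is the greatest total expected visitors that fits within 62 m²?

1481

Density check — mineral collection 123.33, portrait alcove 41.57, sound installation 27.57 are the best per m².
Print gallery + sound installation + portrait alcove + mineral collection + armor display uses 56 of the 62 m² and totals 1481.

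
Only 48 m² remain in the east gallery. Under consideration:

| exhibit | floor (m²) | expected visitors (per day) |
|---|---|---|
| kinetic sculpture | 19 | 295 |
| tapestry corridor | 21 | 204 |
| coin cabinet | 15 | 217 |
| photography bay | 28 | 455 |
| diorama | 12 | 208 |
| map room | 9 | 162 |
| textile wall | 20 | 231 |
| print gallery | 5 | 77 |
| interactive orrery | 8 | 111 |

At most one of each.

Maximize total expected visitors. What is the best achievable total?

776

Ranking by ratio (expected visitors/m²): map room 18.00, diorama 17.33, photography bay 16.25, kinetic sculpture 15.53.
Greedy by ratio would take kinetic sculpture + diorama + map room + print gallery: 45 m² used, total 742.
The 5 m² tied up in print gallery is better spent on interactive orrery — total rises to 776 (48 m²).
Nothing else within 48 m² beats 776.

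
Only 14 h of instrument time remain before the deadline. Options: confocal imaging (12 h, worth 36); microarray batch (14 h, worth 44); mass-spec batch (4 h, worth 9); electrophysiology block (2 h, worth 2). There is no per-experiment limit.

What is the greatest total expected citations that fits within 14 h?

Taking microarray batch: 14 h used, 44 in expected citations.
Nothing else within 14 h beats 44.

44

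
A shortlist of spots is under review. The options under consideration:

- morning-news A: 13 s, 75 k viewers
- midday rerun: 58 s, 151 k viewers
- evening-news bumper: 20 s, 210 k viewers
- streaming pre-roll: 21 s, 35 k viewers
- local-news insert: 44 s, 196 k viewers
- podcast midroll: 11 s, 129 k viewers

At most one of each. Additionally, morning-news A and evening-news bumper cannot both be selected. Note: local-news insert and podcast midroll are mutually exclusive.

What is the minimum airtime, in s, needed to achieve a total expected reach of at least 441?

85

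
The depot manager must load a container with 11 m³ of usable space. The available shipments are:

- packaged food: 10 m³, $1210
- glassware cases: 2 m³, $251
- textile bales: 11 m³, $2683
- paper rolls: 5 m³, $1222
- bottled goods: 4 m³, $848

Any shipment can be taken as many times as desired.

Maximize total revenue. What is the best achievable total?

2683

Taking the top-ratio shipments first gives 2×paper rolls for 2444 (10 m³).
Replace 2×paper rolls with textile bales: the trade gains 239 net, giving 2683 at 11 m³.
That's the maximum — no swap from here does better than 2683.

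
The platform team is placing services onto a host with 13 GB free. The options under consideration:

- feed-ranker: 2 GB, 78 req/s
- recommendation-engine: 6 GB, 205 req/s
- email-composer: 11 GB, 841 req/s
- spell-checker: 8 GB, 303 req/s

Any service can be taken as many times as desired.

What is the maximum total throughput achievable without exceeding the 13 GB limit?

919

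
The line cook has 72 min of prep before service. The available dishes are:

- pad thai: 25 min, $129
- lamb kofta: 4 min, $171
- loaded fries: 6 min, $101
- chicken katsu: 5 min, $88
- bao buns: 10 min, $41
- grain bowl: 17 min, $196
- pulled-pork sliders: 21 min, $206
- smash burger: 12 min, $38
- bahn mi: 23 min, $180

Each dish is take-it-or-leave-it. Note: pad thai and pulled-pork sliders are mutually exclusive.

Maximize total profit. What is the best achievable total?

By profit per min: lamb kofta 42.75, chicken katsu 17.60, loaded fries 16.83 lead.
Filling by ratio: lamb kofta + loaded fries + chicken katsu + bao buns + grain bowl + pulled-pork sliders for 803, with 9 min left unused.
Replace chicken katsu and bao buns with bahn mi: the trade gains 51 net, giving 854 at 71 min.
Next best is lamb kofta + chicken katsu + grain bowl + pulled-pork sliders + bahn mi at 841 (70 min) — short by 13.

854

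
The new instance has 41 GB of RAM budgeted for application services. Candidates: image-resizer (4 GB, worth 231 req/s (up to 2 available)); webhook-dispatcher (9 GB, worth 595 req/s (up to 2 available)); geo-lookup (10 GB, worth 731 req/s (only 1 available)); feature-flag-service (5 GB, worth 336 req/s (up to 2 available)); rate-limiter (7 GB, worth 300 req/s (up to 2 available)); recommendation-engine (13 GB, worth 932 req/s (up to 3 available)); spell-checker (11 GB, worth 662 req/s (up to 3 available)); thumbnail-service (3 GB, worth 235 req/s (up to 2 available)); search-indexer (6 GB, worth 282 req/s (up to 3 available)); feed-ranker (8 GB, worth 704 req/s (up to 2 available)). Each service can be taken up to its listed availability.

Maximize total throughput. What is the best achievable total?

3204

Taking the top-ratio services first gives image-resizer + geo-lookup + feature-flag-service + 2×thumbnail-service + 2×feed-ranker for 3176 (41 GB).
The 9 GB tied up in image-resizer and feature-flag-service is better spent on webhook-dispatcher — total rises to 3204 (41 GB).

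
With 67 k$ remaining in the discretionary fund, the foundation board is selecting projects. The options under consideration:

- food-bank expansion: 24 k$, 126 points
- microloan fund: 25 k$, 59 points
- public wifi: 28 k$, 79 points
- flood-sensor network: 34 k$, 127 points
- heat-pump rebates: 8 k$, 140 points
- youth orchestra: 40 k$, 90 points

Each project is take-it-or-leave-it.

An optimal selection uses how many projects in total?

The maximum projected impact within 67 k$ is 393.
food-bank expansion + flood-sensor network + heat-pump rebates hits 393 at 66 k$.
Every optimal selection uses 3 projects.

3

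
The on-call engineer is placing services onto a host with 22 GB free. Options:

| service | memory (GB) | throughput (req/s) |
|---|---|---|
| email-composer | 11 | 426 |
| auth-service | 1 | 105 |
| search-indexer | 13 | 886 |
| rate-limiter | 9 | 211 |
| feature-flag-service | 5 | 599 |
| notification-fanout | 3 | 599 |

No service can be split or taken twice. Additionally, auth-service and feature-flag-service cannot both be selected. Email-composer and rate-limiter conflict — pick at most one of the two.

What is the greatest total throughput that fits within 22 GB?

Best packing: search-indexer + feature-flag-service + notification-fanout — 21 GB, 2084 total.
Runner-up email-composer + feature-flag-service + notification-fanout tops out at 1624.

2084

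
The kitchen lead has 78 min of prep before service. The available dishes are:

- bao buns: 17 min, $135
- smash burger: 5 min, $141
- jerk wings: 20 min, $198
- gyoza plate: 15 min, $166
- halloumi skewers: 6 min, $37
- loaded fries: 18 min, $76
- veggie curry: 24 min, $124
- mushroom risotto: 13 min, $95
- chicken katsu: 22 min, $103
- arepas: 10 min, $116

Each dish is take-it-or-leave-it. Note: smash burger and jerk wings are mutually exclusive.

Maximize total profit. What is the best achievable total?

729

By profit per min: smash burger 28.20, arepas 11.60, gyoza plate 11.07 lead.
Best packing: bao buns + smash burger + gyoza plate + loaded fries + mushroom risotto + arepas — 78 min, 729 total.
The closest alternative, bao buns + smash burger + gyoza plate + halloumi skewers + veggie curry + arepas, reaches only 719.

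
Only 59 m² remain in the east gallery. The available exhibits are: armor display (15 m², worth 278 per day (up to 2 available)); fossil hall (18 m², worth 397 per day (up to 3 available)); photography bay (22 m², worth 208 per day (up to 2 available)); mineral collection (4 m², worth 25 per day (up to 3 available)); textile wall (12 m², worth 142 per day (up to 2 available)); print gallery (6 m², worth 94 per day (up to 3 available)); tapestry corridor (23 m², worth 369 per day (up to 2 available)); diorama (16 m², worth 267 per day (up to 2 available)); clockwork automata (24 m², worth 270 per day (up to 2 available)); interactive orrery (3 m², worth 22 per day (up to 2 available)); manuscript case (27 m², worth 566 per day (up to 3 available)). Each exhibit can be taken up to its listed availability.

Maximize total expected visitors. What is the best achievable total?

By expected visitors per m²: fossil hall 22.06, manuscript case 20.96, armor display 18.53 lead.
Taking the top-ratio exhibits first gives 3×fossil hall + interactive orrery for 1213 (57 m²).
The 3 m² tied up in interactive orrery is better spent on mineral collection — total rises to 1216 (58 m²).
Nothing else within 59 m² beats 1216.

1216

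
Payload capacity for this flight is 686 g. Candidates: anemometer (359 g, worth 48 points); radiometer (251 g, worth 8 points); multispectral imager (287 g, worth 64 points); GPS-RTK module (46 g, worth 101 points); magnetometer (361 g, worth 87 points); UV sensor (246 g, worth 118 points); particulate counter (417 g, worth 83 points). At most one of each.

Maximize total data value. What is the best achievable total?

Density check — GPS-RTK module 2.20, UV sensor 0.48, magnetometer 0.24, multispectral imager 0.22 are the best per g.
Taking GPS-RTK module + magnetometer + UV sensor: 653 g used, 306 in data value.

306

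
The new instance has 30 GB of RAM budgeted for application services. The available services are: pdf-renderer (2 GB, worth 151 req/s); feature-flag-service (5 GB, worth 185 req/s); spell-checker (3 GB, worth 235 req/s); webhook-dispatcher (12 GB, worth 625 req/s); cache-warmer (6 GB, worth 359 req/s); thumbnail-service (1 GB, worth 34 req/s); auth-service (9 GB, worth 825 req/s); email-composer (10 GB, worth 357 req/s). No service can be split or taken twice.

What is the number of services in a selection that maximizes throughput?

4

Best achievable throughput is 2044.
For example spell-checker + webhook-dispatcher + cache-warmer + auth-service achieves it, using 30 GB.
All optima have 4 services.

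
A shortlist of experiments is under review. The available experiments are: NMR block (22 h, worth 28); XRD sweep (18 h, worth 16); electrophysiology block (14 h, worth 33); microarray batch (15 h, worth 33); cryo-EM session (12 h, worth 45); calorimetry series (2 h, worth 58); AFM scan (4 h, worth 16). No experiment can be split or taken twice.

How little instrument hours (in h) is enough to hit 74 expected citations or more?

6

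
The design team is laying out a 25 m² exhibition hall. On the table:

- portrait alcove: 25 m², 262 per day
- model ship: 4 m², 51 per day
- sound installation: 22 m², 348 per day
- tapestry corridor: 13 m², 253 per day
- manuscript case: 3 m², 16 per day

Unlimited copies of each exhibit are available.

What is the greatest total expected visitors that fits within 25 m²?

406

Taking 3×model ship + tapestry corridor: 25 m² used, 406 in expected visitors.
Nothing else within 25 m² beats 406.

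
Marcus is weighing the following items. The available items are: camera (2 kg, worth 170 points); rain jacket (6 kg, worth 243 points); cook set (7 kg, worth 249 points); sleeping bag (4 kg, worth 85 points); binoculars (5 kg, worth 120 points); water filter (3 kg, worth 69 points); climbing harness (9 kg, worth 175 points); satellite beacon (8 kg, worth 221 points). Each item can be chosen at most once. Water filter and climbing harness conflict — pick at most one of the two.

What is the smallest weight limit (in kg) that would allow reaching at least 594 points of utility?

Need the lightest bundle worth ≥ 594.
camera + rain jacket + cook set: 662 utility at 15 kg.
Any bundle with less than 15 kg falls short of 594.

15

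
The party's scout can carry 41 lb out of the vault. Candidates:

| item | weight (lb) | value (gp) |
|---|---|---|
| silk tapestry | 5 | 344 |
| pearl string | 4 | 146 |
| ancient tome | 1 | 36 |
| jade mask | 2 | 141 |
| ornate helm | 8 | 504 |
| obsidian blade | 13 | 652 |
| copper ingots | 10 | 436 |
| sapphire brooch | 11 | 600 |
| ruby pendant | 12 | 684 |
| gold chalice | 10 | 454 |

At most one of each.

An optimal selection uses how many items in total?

6

Best achievable value is 2361.
One optimal bundle: silk tapestry + ancient tome + jade mask + ornate helm + obsidian blade + ruby pendant (41 lb).
Any selection reaching 2361 contains exactly 6 items.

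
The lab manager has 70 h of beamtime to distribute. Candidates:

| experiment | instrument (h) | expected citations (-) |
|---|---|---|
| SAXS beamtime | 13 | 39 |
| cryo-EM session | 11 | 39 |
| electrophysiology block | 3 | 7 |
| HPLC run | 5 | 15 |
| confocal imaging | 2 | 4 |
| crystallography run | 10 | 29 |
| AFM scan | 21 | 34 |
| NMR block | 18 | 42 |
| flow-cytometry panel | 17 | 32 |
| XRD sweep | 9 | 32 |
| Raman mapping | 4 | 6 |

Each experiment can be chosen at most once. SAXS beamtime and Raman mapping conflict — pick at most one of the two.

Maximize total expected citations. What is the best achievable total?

203

Taking SAXS beamtime + cryo-EM session + electrophysiology block + HPLC run + crystallography run + NMR block + XRD sweep: 69 h used, 203 in expected citations.
Runner-up SAXS beamtime + cryo-EM session + HPLC run + confocal imaging + crystallography run + NMR block + XRD sweep tops out at 200.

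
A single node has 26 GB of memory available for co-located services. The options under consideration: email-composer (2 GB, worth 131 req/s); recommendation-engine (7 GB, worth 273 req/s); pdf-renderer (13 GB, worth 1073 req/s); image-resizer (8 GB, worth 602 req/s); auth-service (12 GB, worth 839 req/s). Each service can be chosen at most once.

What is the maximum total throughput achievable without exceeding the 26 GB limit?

Filling by ratio: email-composer + pdf-renderer + image-resizer for 1806, with 3 GB left unused.
The 10 GB tied up in email-composer and image-resizer is better spent on auth-service — total rises to 1912 (25 GB).

1912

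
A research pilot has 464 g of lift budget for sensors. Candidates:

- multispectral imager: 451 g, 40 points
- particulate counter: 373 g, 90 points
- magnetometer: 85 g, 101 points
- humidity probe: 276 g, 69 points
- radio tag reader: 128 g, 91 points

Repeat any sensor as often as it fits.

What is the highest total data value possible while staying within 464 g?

505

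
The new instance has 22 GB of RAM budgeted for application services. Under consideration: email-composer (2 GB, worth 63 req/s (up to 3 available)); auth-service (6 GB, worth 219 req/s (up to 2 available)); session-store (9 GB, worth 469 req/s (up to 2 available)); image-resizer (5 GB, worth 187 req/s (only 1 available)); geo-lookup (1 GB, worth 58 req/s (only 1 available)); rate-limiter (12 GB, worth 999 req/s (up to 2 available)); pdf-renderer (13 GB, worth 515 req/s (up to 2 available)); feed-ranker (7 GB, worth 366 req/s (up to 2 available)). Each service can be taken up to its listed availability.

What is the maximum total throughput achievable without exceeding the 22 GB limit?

A density-first pass picks email-composer + geo-lookup + rate-limiter + feed-ranker — 1486 at 22 GB.
Replace email-composer and feed-ranker with session-store: the trade gains 40 net, giving 1526 at 22 GB.
Nothing else within 22 GB beats 1526.

1526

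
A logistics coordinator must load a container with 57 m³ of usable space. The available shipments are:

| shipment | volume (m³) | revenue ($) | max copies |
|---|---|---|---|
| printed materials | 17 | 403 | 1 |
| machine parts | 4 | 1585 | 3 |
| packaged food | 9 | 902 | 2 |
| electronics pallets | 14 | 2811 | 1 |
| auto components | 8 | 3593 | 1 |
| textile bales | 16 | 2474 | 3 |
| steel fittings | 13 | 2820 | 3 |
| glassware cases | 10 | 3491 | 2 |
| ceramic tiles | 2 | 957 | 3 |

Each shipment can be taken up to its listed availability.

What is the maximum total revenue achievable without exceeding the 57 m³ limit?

20064

By revenue per m³: ceramic tiles 478.50, auto components 449.12, machine parts 396.25, glassware cases 349.10 lead.
The ratio heuristic lands on 3×machine parts + packaged food + auto components + 2×glassware cases + 3×ceramic tiles (19103) but leaves 2 m³ idle.
The 11 m³ tied up in packaged food and ceramic tiles is better spent on steel fittings — total rises to 20064 (57 m³).
No other feasible combination exceeds 20064.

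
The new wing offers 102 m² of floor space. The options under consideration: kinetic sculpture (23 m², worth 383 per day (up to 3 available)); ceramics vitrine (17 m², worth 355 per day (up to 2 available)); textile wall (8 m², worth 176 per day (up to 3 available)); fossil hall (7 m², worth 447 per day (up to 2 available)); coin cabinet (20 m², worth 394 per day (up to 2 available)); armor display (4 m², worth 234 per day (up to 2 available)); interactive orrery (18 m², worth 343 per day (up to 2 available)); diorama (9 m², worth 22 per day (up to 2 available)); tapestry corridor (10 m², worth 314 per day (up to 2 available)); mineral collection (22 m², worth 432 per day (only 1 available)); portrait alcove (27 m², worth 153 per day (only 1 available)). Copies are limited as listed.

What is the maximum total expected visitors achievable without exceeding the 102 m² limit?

Density check — fossil hall 63.86, armor display 58.50, tapestry corridor 31.40, textile wall 22.00 are the best per m².
Taking 2×ceramics vitrine + 3×textile wall + 2×fossil hall + 2×armor display + 2×tapestry corridor: 100 m² used, 3228 in expected visitors.
That's the maximum — no swap from here does better than 3228.

3228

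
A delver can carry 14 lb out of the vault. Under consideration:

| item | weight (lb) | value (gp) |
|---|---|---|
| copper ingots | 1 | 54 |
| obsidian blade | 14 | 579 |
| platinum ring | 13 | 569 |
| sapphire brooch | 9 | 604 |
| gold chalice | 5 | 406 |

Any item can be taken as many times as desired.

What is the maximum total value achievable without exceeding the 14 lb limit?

By value per lb: gold chalice 81.20, sapphire brooch 67.11, copper ingots 54.00 lead.
4×copper ingots + 2×gold chalice uses 14 of the 14 lb and totals 1028.
That's the maximum — no swap from here does better than 1028.

1028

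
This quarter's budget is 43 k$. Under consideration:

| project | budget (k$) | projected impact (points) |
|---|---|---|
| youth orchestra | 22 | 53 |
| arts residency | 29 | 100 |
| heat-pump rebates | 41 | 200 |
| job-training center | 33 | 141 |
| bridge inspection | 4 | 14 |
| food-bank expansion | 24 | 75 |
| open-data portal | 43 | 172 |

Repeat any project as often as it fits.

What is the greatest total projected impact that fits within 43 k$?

200

Best packing: heat-pump rebates — 41 k$, 200 total.
Nothing else within 43 k$ beats 200.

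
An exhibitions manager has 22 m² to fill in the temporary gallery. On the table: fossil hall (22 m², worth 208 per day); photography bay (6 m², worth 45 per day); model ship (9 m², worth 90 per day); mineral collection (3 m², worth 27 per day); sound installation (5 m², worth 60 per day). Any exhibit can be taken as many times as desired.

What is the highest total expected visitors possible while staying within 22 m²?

Ranking by ratio (expected visitors/m²): sound installation 12.00, model ship 10.00, fossil hall 9.45.
4×sound installation uses 20 of the 22 m² and totals 240.
The spare 2 m² is too small for any remaining exhibit, and no exchange beats 240.

240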